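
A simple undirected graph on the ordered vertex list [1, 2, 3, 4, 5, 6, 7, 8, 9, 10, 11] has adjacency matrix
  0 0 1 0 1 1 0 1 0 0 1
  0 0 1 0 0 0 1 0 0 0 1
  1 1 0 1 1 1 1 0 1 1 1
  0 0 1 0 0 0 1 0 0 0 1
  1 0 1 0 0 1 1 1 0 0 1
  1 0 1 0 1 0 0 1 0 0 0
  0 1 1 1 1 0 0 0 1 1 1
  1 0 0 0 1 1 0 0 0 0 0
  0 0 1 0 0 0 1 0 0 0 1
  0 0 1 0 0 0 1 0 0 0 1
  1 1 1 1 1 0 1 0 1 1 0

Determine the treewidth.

3

A width-3 tree decomposition is:
Bags: B1 = {2, 3, 7, 11}  B2 = {3, 5, 7, 11}  B3 = {3, 7, 10, 11}  B4 = {3, 4, 7, 11}  B5 = {1, 3, 5, 11}  B6 = {1, 3, 5, 6}  B7 = {3, 7, 9, 11}  B8 = {1, 5, 6, 8}
Tree: B1–B2, B2–B3, B3–B4, B2–B5, B5–B6, B2–B7, B6–B8
The largest bag has 4 vertices, giving width 3; this decomposition certifies tw(G) ≤ 3. For the lower bound, the 4 vertices {1, 5, 6, 8} are pairwise adjacent, and any tree decomposition puts a clique entirely inside one bag — forcing width ≥ 3. Therefore the treewidth is 3.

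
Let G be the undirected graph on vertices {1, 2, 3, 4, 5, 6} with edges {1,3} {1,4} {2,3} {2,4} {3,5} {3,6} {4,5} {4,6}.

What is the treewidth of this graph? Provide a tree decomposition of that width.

The largest bag has 3 vertices, giving width 2; this decomposition certifies tw(G) ≤ 2. Since 6–4–5–3–6 is a cycle in G, G is not acyclic. Forests are exactly the graphs of treewidth ≤ 1, so tw(G) ≥ 2. Hence tw(G) = 2 exactly.

Treewidth 2.
One such decomposition:
Bags: B1 = {3, 4, 6}  B2 = {3, 4, 5}  B3 = {2, 3, 4}  B4 = {1, 3, 4}
Tree: B1–B2, B2–B3, B3–B4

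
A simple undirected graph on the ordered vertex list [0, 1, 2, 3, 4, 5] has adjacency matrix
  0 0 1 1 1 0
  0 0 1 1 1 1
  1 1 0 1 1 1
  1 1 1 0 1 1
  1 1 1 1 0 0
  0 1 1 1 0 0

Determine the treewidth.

3

A width-3 tree decomposition is:
Bags: B1 = {0, 2, 3, 4}  B2 = {1, 2, 3, 4}  B3 = {1, 2, 3, 5}
Tree: B1–B2, B2–B3
The largest bag has 4 vertices, giving width 3; this decomposition certifies tw(G) ≤ 3. Conversely, {0, 2, 3, 4} is a clique of size 4, and the vertices of any clique must share a bag in every tree decomposition; so some bag has ≥ 4 vertices and tw(G) ≥ 3. Combining the bounds, tw(G) = 3.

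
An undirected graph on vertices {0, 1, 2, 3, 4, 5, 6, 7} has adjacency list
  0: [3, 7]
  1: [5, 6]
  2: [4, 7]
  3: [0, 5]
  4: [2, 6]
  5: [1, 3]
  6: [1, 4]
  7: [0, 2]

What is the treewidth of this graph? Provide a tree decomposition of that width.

Treewidth 2.
One optimal decomposition is:
Bags: B1 = {0, 2, 7}  B2 = {0, 2, 4}  B3 = {0, 4, 6}  B4 = {0, 1, 6}  B5 = {0, 1, 5}  B6 = {0, 3, 5}
Tree: B1–B2, B2–B3, B3–B4, B4–B5, B5–B6

The largest bag has 3 vertices, giving width 2; this decomposition certifies tw(G) ≤ 2. The edges 0–7–2–4–6–1–5–3–0 form a cycle, so G is not a tree and its treewidth is at least 2. The upper and lower bounds meet at 2, so that is the treewidth.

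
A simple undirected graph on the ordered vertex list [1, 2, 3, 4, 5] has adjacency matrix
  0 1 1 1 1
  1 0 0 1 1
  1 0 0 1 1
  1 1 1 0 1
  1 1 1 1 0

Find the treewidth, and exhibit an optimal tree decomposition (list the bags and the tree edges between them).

Treewidth 3.
Bags: B1 = {1, 2, 4, 5}  B2 = {1, 3, 4, 5}
Tree: B1–B2

Each bag holds 4 vertices, so the decomposition has width 3, which upper-bounds the treewidth. On the other hand G contains the 4-clique {1, 2, 4, 5}. A clique must lie in a single bag of any decomposition, so no decomposition can have width below 3. Therefore the treewidth is 3.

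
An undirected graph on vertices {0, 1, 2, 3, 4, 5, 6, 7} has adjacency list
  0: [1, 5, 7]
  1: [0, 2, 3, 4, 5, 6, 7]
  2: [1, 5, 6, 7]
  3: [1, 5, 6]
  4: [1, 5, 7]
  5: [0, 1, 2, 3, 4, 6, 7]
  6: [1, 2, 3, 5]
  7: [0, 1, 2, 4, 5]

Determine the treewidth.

3

A width-3 tree decomposition is:
Bags: B1 = {1, 2, 5, 6}  B2 = {1, 2, 5, 7}  B3 = {0, 1, 5, 7}  B4 = {1, 4, 5, 7}  B5 = {1, 3, 5, 6}
Tree: B1–B2, B2–B3, B3–B4, B1–B5
Every bag has size at most 4, so the width is 4 − 1 = 3 and tw(G) ≤ 3. For the lower bound, the 4 vertices {1, 3, 5, 6} are pairwise adjacent, and any tree decomposition puts a clique entirely inside one bag — forcing width ≥ 3. Combining the bounds, tw(G) = 3.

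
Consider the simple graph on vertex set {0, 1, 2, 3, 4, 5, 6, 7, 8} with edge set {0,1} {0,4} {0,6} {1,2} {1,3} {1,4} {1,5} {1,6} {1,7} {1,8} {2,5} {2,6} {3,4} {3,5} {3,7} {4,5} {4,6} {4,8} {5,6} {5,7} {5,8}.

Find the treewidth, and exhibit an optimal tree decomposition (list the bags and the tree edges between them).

The largest bag has 4 vertices, giving width 3; this decomposition certifies tw(G) ≤ 3. For the lower bound, the 4 vertices {0, 1, 4, 6} are pairwise adjacent, and any tree decomposition puts a clique entirely inside one bag — forcing width ≥ 3. Combining the bounds, tw(G) = 3.

Treewidth 3.
One optimal decomposition is:
Bags: B1 = {1, 4, 5, 6}  B2 = {1, 4, 5, 8}  B3 = {1, 2, 5, 6}  B4 = {1, 3, 4, 5}  B5 = {0, 1, 4, 6}  B6 = {1, 3, 5, 7}
Tree: B1–B2, B1–B3, B1–B4, B1–B5, B4–B6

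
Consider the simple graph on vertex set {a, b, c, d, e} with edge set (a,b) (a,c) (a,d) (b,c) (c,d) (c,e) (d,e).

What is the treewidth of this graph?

2

A width-2 tree decomposition is:
Bags: B1 = {a, c, d}  B2 = {c, d, e}  B3 = {a, b, c}
Tree: B1–B2, B1–B3
Every bag has size at most 3, so the width is 3 − 1 = 2 and tw(G) ≤ 2. On the other hand G contains the 3-clique {c, d, e}. A clique must lie in a single bag of any decomposition, so no decomposition can have width below 2. The upper and lower bounds meet at 2, so that is the treewidth.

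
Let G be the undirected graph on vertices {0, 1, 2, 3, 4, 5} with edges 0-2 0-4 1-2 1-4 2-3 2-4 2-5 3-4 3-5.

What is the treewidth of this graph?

2

A width-2 tree decomposition is:
Bags: B1 = {1, 2, 4}  B2 = {0, 2, 4}  B3 = {2, 3, 4}  B4 = {2, 3, 5}
Tree: B1–B2, B1–B3, B3–B4
Every bag has size at most 3, so the width is 3 − 1 = 2 and tw(G) ≤ 2. Conversely, {0, 2, 4} is a clique of size 3, and the vertices of any clique must share a bag in every tree decomposition; so some bag has ≥ 3 vertices and tw(G) ≥ 2. Therefore the treewidth is 2.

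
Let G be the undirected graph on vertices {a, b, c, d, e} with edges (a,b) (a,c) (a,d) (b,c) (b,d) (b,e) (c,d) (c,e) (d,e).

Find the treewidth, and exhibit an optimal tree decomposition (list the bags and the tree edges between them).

Every bag has size at most 4, so the width is 4 − 1 = 3 and tw(G) ≤ 3. For the lower bound, the 4 vertices {b, c, d, e} are pairwise adjacent, and any tree decomposition puts a clique entirely inside one bag — forcing width ≥ 3. Combining the bounds, tw(G) = 3.

Treewidth 3.
One such decomposition:
Bags: B1 = {b, c, d, e}  B2 = {a, b, c, d}
Tree: B1–B2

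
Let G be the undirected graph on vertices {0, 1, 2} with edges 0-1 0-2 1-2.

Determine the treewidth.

2

A width-2 tree decomposition is:
Bags: B1 = {0, 1, 2}
Tree: (single bag)
With just one bag of size 3, the width is 3 − 1 = 2, so tw(G) ≤ 2. For the lower bound, the 3 vertices {0, 1, 2} are pairwise adjacent, and any tree decomposition puts a clique entirely inside one bag — forcing width ≥ 2. Therefore the treewidth is 2.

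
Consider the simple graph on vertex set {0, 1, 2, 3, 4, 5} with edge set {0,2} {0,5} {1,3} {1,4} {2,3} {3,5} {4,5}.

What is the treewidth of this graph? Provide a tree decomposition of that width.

Treewidth 2.
One optimal decomposition is:
Bags: B1 = {0, 2, 5}  B2 = {2, 3, 5}  B3 = {3, 4, 5}  B4 = {1, 3, 4}
Tree: B1–B2, B2–B3, B3–B4

The largest bag has 3 vertices, giving width 2; this decomposition certifies tw(G) ≤ 2. The edges 0–2–3–5–0 form a cycle, so G is not a tree and its treewidth is at least 2. Hence tw(G) = 2 exactly.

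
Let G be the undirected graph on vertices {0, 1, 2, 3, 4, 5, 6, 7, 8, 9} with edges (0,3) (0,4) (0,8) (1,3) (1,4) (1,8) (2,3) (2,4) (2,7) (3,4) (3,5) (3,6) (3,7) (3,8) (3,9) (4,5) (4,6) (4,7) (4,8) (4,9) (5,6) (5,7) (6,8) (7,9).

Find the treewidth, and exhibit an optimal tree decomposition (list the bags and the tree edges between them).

Every bag has size at most 4, so the width is 4 − 1 = 3 and tw(G) ≤ 3. Conversely, {0, 3, 4, 8} is a clique of size 4, and the vertices of any clique must share a bag in every tree decomposition; so some bag has ≥ 4 vertices and tw(G) ≥ 3. The upper and lower bounds meet at 3, so that is the treewidth.

Treewidth 3.
One such decomposition:
Bags: B1 = {3, 4, 5, 7}  B2 = {2, 3, 4, 7}  B3 = {3, 4, 5, 6}  B4 = {3, 4, 6, 8}  B5 = {0, 3, 4, 8}  B6 = {1, 3, 4, 8}  B7 = {3, 4, 7, 9}
Tree: B1–B2, B1–B3, B3–B4, B4–B5, B4–B6, B1–B7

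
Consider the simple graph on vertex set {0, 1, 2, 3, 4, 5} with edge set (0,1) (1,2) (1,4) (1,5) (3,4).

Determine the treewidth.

A width-1 tree decomposition is:
Bags: B1 = {1, 5}  B2 = {1, 4}  B3 = {0, 1}  B4 = {3, 4}  B5 = {1, 2}
Tree: B1–B2, B1–B3, B2–B4, B1–B5
Each bag holds 2 vertices, so the decomposition has width 1, which upper-bounds the treewidth. G has an edge, so its treewidth is at least 1. The upper and lower bounds meet at 1, so that is the treewidth.

1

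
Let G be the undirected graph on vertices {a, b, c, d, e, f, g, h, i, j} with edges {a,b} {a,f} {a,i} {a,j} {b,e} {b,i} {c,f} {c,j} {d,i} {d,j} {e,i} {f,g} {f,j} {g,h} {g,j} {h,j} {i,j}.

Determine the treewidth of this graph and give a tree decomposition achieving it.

Every bag has size at most 3, so the width is 3 − 1 = 2 and tw(G) ≤ 2. For the lower bound, the 3 vertices {d, i, j} are pairwise adjacent, and any tree decomposition puts a clique entirely inside one bag — forcing width ≥ 2. Combining the bounds, tw(G) = 2.

Treewidth 2.
One optimal decomposition is:
Bags: B1 = {b, e, i}  B2 = {a, b, i}  B3 = {a, i, j}  B4 = {a, f, j}  B5 = {d, i, j}  B6 = {f, g, j}  B7 = {c, f, j}  B8 = {g, h, j}
Tree: B1–B2, B2–B3, B3–B4, B3–B5, B4–B6, B4–B7, B6–B8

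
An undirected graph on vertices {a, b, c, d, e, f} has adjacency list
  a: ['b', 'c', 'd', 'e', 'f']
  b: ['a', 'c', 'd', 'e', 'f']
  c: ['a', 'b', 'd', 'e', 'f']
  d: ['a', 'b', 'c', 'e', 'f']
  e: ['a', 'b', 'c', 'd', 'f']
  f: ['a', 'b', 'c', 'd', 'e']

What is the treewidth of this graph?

A width-5 tree decomposition is:
Bags: B1 = {a, b, c, d, e, f}
Tree: (single bag)
A single bag containing all 6 vertices is trivially a valid decomposition of width 5. Conversely, {a, b, c, d, e, f} is a clique of size 6, and the vertices of any clique must share a bag in every tree decomposition; so some bag has ≥ 6 vertices and tw(G) ≥ 5. Hence tw(G) = 5 exactly.

5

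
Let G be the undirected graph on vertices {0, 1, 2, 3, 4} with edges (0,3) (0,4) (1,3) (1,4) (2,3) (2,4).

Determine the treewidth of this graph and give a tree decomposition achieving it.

Treewidth 2.
One optimal decomposition is:
Bags: B1 = {2, 3, 4}  B2 = {0, 3, 4}  B3 = {1, 3, 4}
Tree: B1–B2, B2–B3

Each bag holds 3 vertices, so the decomposition has width 2, which upper-bounds the treewidth. For the lower bound, G contains the cycle 3–2–4–0–3, so G is not a forest; only forests have treewidth ≤ 1, hence tw(G) ≥ 2. Therefore the treewidth is 2.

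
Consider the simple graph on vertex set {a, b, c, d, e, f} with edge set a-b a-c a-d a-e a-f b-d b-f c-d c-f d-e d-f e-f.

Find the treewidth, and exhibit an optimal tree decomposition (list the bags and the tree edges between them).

Treewidth 3.
Bags: B1 = {a, d, e, f}  B2 = {a, c, d, f}  B3 = {a, b, d, f}
Tree: B1–B2, B2–B3

Each bag holds 4 vertices, so the decomposition has width 3, which upper-bounds the treewidth. For the lower bound, the 4 vertices {a, d, e, f} are pairwise adjacent, and any tree decomposition puts a clique entirely inside one bag — forcing width ≥ 3. Combining the bounds, tw(G) = 3.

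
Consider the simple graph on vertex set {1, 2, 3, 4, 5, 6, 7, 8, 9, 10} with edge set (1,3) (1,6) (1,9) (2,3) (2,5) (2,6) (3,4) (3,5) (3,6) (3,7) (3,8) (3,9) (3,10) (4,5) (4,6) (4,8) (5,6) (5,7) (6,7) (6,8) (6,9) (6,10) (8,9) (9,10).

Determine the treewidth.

3

A width-3 tree decomposition is:
Bags: B1 = {3, 5, 6, 7}  B2 = {3, 4, 5, 6}  B3 = {3, 4, 6, 8}  B4 = {3, 6, 8, 9}  B5 = {2, 3, 5, 6}  B6 = {3, 6, 9, 10}  B7 = {1, 3, 6, 9}
Tree: B1–B2, B2–B3, B3–B4, B2–B5, B4–B6, B6–B7
Every bag has size at most 4, so the width is 4 − 1 = 3 and tw(G) ≤ 3. On the other hand G contains the 4-clique {1, 3, 6, 9}. A clique must lie in a single bag of any decomposition, so no decomposition can have width below 3. The upper and lower bounds meet at 3, so that is the treewidth.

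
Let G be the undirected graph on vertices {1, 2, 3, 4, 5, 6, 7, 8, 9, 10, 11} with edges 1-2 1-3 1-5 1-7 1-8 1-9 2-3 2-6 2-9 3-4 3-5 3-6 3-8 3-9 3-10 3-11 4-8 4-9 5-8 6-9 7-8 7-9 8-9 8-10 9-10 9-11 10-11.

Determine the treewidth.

3

A width-3 tree decomposition is:
Bags: B1 = {3, 8, 9, 10}  B2 = {1, 3, 8, 9}  B3 = {3, 9, 10, 11}  B4 = {1, 7, 8, 9}  B5 = {1, 2, 3, 9}  B6 = {2, 3, 6, 9}  B7 = {1, 3, 5, 8}  B8 = {3, 4, 8, 9}
Tree: B1–B2, B1–B3, B2–B4, B2–B5, B5–B6, B2–B7, B1–B8
Every bag has size at most 4, so the width is 4 − 1 = 3 and tw(G) ≤ 3. For the lower bound, the 4 vertices {1, 3, 8, 9} are pairwise adjacent, and any tree decomposition puts a clique entirely inside one bag — forcing width ≥ 3. Combining the bounds, tw(G) = 3.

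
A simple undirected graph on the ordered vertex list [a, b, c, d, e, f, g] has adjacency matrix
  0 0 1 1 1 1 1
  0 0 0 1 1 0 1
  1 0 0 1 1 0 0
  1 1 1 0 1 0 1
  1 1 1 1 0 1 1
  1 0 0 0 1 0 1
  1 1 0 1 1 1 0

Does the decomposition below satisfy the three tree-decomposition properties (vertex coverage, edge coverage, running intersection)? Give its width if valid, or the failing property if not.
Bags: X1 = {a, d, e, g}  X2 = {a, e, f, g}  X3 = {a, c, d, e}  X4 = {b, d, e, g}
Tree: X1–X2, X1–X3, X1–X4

Every vertex of G appears in some bag (union = {a, b, c, d, e, f, g}); every edge is covered by a bag; and for each vertex v the set of bags containing v is connected in the bag tree. The decomposition is therefore valid. The largest bag has 4 vertices, so the width is 3.

Yes; width 3.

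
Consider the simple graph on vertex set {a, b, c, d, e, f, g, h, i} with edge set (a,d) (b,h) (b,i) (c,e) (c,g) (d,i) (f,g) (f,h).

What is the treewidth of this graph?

A width-1 tree decomposition is:
Bags: B1 = {a, d}  B2 = {d, i}  B3 = {b, i}  B4 = {b, h}  B5 = {f, h}  B6 = {f, g}  B7 = {c, g}  B8 = {c, e}
Tree: B1–B2, B2–B3, B3–B4, B4–B5, B5–B6, B6–B7, B7–B8
Every bag has size at most 2, so the width is 2 − 1 = 1 and tw(G) ≤ 1. G has an edge, so its treewidth is at least 1. Hence tw(G) = 1 exactly.

1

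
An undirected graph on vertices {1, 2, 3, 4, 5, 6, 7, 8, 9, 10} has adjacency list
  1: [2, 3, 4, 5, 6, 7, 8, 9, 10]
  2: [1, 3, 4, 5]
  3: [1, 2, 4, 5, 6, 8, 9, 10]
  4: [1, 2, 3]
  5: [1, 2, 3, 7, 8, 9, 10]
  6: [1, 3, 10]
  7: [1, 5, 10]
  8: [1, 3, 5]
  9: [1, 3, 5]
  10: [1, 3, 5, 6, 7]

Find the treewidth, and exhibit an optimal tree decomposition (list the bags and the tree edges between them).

Every bag has size at most 4, so the width is 4 − 1 = 3 and tw(G) ≤ 3. On the other hand G contains the 4-clique {1, 2, 3, 4}. A clique must lie in a single bag of any decomposition, so no decomposition can have width below 3. The upper and lower bounds meet at 3, so that is the treewidth.

Treewidth 3.
One such decomposition:
Bags: B1 = {1, 3, 5, 9}  B2 = {1, 2, 3, 5}  B3 = {1, 2, 3, 4}  B4 = {1, 3, 5, 8}  B5 = {1, 3, 5, 10}  B6 = {1, 3, 6, 10}  B7 = {1, 5, 7, 10}
Tree: B1–B2, B2–B3, B1–B4, B2–B5, B5–B6, B5–B7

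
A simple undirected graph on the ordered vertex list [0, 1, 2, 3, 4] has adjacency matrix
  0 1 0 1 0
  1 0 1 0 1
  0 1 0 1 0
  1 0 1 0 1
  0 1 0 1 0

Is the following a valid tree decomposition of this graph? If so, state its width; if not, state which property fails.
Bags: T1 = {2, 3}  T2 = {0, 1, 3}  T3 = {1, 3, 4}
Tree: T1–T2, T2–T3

A tree decomposition must satisfy three properties: every vertex lies in some bag; for every edge, both endpoints lie together in some bag; and for every vertex, the bags containing it form a connected subtree. Here edge (1,2) lies in no bag, so the decomposition is invalid.

No — edge (1,2) lies in no bag.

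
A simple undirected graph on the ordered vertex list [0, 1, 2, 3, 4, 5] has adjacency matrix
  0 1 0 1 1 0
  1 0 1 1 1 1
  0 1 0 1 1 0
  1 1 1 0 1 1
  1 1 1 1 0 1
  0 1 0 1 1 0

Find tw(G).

A width-3 tree decomposition is:
Bags: B1 = {1, 2, 3, 4}  B2 = {0, 1, 3, 4}  B3 = {1, 3, 4, 5}
Tree: B1–B2, B2–B3
Each bag holds 4 vertices, so the decomposition has width 3, which upper-bounds the treewidth. For the lower bound, the 4 vertices {0, 1, 3, 4} are pairwise adjacent, and any tree decomposition puts a clique entirely inside one bag — forcing width ≥ 3. Hence tw(G) = 3 exactly.

3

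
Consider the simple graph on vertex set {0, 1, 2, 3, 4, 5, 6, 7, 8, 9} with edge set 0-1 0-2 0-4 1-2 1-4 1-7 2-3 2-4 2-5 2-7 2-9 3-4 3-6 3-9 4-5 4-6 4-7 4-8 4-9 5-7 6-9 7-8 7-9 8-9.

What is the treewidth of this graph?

3

A width-3 tree decomposition is:
Bags: B1 = {2, 3, 4, 9}  B2 = {2, 4, 7, 9}  B3 = {1, 2, 4, 7}  B4 = {0, 1, 2, 4}  B5 = {4, 7, 8, 9}  B6 = {3, 4, 6, 9}  B7 = {2, 4, 5, 7}
Tree: B1–B2, B2–B3, B3–B4, B2–B5, B1–B6, B2–B7
Every bag has size at most 4, so the width is 4 − 1 = 3 and tw(G) ≤ 3. Conversely, {4, 7, 8, 9} is a clique of size 4, and the vertices of any clique must share a bag in every tree decomposition; so some bag has ≥ 4 vertices and tw(G) ≥ 3. Combining the bounds, tw(G) = 3.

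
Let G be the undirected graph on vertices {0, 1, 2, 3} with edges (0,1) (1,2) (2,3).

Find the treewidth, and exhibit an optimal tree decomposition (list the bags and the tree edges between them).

Treewidth 1.
One optimal decomposition is:
Bags: B1 = {2, 3}  B2 = {1, 2}  B3 = {0, 1}
Tree: B1–B2, B2–B3

Every bag has size at most 2, so the width is 2 − 1 = 1 and tw(G) ≤ 1. G has an edge, so its treewidth is at least 1. Combining the bounds, tw(G) = 1.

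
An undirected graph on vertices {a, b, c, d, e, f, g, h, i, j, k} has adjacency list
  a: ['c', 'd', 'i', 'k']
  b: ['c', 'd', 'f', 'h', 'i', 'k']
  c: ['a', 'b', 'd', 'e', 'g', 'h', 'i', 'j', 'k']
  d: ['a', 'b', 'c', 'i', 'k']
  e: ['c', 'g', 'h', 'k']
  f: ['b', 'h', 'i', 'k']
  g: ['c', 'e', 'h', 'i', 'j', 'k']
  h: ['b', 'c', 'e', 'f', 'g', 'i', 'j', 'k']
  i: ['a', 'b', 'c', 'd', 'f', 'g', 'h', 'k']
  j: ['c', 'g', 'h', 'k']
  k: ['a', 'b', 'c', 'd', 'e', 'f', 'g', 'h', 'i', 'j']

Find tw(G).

4

A width-4 tree decomposition is:
Bags: B1 = {c, g, h, i, k}  B2 = {b, c, h, i, k}  B3 = {c, e, g, h, k}  B4 = {b, f, h, i, k}  B5 = {c, g, h, j, k}  B6 = {b, c, d, i, k}  B7 = {a, c, d, i, k}
Tree: B1–B2, B1–B3, B2–B4, B1–B5, B2–B6, B6–B7
Each bag holds 5 vertices, so the decomposition has width 4, which upper-bounds the treewidth. On the other hand G contains the 5-clique {a, c, d, i, k}. A clique must lie in a single bag of any decomposition, so no decomposition can have width below 4. Hence tw(G) = 4 exactly.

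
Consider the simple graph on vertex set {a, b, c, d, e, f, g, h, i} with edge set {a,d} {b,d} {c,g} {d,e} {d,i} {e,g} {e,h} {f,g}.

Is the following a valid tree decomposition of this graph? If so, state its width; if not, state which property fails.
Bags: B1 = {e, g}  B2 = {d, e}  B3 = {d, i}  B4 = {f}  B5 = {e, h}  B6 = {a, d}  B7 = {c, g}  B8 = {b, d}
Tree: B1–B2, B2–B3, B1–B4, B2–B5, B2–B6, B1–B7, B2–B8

No — edge (g,f) lies in no bag.

A tree decomposition must satisfy three properties: every vertex lies in some bag; for every edge, both endpoints lie together in some bag; and for every vertex, the bags containing it form a connected subtree. Here edge (g,f) lies in no bag, so the decomposition is invalid.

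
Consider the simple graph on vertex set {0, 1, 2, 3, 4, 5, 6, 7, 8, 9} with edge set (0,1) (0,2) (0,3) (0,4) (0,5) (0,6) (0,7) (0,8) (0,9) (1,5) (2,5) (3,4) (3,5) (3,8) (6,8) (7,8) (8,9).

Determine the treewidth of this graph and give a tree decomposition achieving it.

Every bag has size at most 3, so the width is 3 − 1 = 2 and tw(G) ≤ 2. On the other hand G contains the 3-clique {0, 1, 5}. A clique must lie in a single bag of any decomposition, so no decomposition can have width below 2. Hence tw(G) = 2 exactly.

Treewidth 2.
One such decomposition:
Bags: B1 = {0, 3, 5}  B2 = {0, 3, 8}  B3 = {0, 7, 8}  B4 = {0, 2, 5}  B5 = {0, 8, 9}  B6 = {0, 1, 5}  B7 = {0, 3, 4}  B8 = {0, 6, 8}
Tree: B1–B2, B2–B3, B1–B4, B2–B5, B1–B6, B2–B7, B3–B8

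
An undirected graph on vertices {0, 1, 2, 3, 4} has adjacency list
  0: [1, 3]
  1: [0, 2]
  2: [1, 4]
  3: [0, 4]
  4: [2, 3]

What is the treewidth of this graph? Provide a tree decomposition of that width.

Treewidth 2.
One optimal decomposition is:
Bags: B1 = {0, 1, 2}  B2 = {0, 2, 4}  B3 = {0, 3, 4}
Tree: B1–B2, B2–B3

Every bag has size at most 3, so the width is 3 − 1 = 2 and tw(G) ≤ 2. Since 0–1–2–4–3–0 is a cycle in G, G is not acyclic. Forests are exactly the graphs of treewidth ≤ 1, so tw(G) ≥ 2. Hence tw(G) = 2 exactly.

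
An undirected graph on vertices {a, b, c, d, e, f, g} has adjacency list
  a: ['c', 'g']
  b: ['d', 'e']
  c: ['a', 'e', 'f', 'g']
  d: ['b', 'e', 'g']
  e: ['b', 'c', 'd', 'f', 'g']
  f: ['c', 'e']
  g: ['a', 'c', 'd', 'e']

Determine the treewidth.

A width-2 tree decomposition is:
Bags: B1 = {b, d, e}  B2 = {d, e, g}  B3 = {c, e, g}  B4 = {c, e, f}  B5 = {a, c, g}
Tree: B1–B2, B2–B3, B3–B4, B3–B5
Each bag holds 3 vertices, so the decomposition has width 2, which upper-bounds the treewidth. On the other hand G contains the 3-clique {d, e, g}. A clique must lie in a single bag of any decomposition, so no decomposition can have width below 2. Therefore the treewidth is 2.

2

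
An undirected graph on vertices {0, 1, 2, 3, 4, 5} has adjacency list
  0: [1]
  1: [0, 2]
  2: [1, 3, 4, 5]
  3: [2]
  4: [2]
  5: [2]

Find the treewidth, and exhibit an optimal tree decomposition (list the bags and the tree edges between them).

Treewidth 1.
One such decomposition:
Bags: B1 = {1, 2}  B2 = {2, 5}  B3 = {2, 4}  B4 = {0, 1}  B5 = {2, 3}
Tree: B1–B2, B1–B3, B1–B4, B2–B5

Every bag has size at most 2, so the width is 2 − 1 = 1 and tw(G) ≤ 1. Since G has at least one edge (e.g. 1–2), it is not an edgeless graph, so tw(G) ≥ 1. Combining the bounds, tw(G) = 1.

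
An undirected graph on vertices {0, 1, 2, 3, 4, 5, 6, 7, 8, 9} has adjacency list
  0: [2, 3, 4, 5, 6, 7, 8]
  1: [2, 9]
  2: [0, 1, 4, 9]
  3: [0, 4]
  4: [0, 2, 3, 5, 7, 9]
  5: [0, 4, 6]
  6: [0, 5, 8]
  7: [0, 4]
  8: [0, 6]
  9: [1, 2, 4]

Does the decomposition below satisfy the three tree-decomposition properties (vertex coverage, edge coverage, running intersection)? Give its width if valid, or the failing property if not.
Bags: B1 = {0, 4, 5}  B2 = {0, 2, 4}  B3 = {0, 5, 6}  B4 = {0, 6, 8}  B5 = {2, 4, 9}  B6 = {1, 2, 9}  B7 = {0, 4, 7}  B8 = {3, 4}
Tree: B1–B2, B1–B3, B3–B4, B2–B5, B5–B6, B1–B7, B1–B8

A tree decomposition must satisfy three properties: every vertex lies in some bag; for every edge, both endpoints lie together in some bag; and for every vertex, the bags containing it form a connected subtree. Here edge (0,3) lies in no bag, so the decomposition is invalid.

No — edge (0,3) lies in no bag.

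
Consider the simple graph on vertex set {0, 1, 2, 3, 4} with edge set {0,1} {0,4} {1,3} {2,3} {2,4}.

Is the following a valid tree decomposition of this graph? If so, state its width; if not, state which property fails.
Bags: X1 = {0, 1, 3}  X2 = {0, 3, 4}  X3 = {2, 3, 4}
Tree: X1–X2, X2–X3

Yes; width 2.

Every vertex of G appears in some bag (union = {0, 1, 2, 3, 4}); every edge is covered by a bag; and for each vertex v the set of bags containing v is connected in the bag tree. The decomposition is therefore valid. The largest bag has 3 vertices, so the width is 2.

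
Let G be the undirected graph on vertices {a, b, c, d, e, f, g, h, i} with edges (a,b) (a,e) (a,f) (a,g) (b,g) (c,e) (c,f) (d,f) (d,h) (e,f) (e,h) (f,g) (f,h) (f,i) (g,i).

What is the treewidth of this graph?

2

A width-2 tree decomposition is:
Bags: B1 = {a, e, f}  B2 = {c, e, f}  B3 = {a, f, g}  B4 = {e, f, h}  B5 = {a, b, g}  B6 = {f, g, i}  B7 = {d, f, h}
Tree: B1–B2, B1–B3, B2–B4, B3–B5, B3–B6, B4–B7
Each bag holds 3 vertices, so the decomposition has width 2, which upper-bounds the treewidth. On the other hand G contains the 3-clique {d, f, h}. A clique must lie in a single bag of any decomposition, so no decomposition can have width below 2. The upper and lower bounds meet at 2, so that is the treewidth.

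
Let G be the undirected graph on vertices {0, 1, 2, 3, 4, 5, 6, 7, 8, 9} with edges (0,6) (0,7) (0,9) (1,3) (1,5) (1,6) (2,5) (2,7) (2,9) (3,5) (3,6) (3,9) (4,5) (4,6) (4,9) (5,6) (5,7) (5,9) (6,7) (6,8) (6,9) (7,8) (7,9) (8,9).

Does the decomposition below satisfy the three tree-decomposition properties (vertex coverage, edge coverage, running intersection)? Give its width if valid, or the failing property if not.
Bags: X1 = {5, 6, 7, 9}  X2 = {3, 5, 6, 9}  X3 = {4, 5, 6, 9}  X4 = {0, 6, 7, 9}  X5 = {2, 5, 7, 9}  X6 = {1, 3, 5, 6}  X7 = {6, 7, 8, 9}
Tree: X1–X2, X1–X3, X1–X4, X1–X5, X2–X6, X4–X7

Yes; width 3.

Every vertex of G appears in some bag (union = {0, 1, 2, 3, 4, 5, 6, 7, 8, 9}); every edge is covered by a bag; and for each vertex v the set of bags containing v is connected in the bag tree. The decomposition is therefore valid. The largest bag has 4 vertices, so the width is 3.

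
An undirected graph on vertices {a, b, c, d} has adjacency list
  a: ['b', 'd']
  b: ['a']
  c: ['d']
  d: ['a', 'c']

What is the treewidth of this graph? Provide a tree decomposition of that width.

Every bag has size at most 2, so the width is 2 − 1 = 1 and tw(G) ≤ 1. G has an edge, so its treewidth is at least 1. The upper and lower bounds meet at 1, so that is the treewidth.

Treewidth 1.
One such decomposition:
Bags: B1 = {c, d}  B2 = {a, d}  B3 = {a, b}
Tree: B1–B2, B2–B3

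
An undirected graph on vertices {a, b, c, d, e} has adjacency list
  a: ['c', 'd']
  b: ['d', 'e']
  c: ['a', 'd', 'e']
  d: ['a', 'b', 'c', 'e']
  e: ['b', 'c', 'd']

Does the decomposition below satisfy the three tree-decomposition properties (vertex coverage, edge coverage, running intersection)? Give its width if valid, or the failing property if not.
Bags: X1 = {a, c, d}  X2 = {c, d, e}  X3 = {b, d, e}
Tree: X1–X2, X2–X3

Checking the three conditions: (i) the bags cover all of {a, b, c, d, e}; (ii) for each edge, some bag contains both endpoints; (iii) the bags containing any fixed vertex form a subtree. All hold, so the decomposition is valid with width 3 − 1 = 2.

Yes; width 2.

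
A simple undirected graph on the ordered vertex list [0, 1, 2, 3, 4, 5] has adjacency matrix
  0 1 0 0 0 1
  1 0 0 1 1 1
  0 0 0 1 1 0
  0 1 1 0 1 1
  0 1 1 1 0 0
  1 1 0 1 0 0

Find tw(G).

A width-2 tree decomposition is:
Bags: B1 = {1, 3, 5}  B2 = {1, 3, 4}  B3 = {0, 1, 5}  B4 = {2, 3, 4}
Tree: B1–B2, B1–B3, B2–B4
The largest bag has 3 vertices, giving width 2; this decomposition certifies tw(G) ≤ 2. On the other hand G contains the 3-clique {0, 1, 5}. A clique must lie in a single bag of any decomposition, so no decomposition can have width below 2. Hence tw(G) = 2 exactly.

2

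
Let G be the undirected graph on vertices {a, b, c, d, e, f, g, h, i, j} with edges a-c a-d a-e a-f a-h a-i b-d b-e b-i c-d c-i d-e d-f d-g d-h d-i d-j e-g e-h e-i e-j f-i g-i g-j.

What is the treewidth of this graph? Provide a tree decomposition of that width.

Each bag holds 4 vertices, so the decomposition has width 3, which upper-bounds the treewidth. On the other hand G contains the 4-clique {d, e, g, j}. A clique must lie in a single bag of any decomposition, so no decomposition can have width below 3. Hence tw(G) = 3 exactly.

Treewidth 3.
One such decomposition:
Bags: B1 = {d, e, g, i}  B2 = {a, d, e, i}  B3 = {a, c, d, i}  B4 = {d, e, g, j}  B5 = {a, d, f, i}  B6 = {b, d, e, i}  B7 = {a, d, e, h}
Tree: B1–B2, B2–B3, B1–B4, B2–B5, B2–B6, B2–B7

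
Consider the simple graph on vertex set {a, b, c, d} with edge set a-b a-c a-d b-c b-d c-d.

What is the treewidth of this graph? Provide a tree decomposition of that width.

A single bag containing all 4 vertices is trivially a valid decomposition of width 3. For the lower bound, the 4 vertices {a, b, c, d} are pairwise adjacent, and any tree decomposition puts a clique entirely inside one bag — forcing width ≥ 3. Therefore the treewidth is 3.

Treewidth 3.
One optimal decomposition is:
Bags: B1 = {a, b, c, d}
Tree: (single bag)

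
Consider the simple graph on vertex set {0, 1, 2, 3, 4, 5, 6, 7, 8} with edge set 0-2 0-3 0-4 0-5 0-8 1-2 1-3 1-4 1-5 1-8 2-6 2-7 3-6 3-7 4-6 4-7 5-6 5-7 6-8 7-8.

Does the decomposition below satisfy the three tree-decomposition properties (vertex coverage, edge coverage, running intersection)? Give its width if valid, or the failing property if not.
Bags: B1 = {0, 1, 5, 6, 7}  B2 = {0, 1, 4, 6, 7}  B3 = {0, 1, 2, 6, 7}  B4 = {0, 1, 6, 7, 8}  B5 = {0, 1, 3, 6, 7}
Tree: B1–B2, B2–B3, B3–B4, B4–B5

Yes; width 4.

Vertex coverage: the bags together contain {0, 1, 2, 3, 4, 5, 6, 7, 8}, the full vertex set. Edge coverage: each edge of G has both endpoints in at least one bag. Running intersection: for every vertex, the bags containing it form a connected subtree. All three properties hold, so this is a valid tree decomposition of width max|bag| − 1 = 4, and hence tw(G) ≤ 4.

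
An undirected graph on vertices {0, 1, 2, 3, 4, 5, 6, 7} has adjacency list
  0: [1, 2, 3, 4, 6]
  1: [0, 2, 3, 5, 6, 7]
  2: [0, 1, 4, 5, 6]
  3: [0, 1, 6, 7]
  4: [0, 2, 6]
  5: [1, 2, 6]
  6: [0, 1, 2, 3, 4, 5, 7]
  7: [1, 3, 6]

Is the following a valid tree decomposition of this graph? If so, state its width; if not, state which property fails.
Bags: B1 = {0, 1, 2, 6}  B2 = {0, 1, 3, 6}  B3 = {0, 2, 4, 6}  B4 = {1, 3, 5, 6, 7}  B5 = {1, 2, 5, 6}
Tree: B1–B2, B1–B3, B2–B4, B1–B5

A tree decomposition must satisfy three properties: every vertex lies in some bag; for every edge, both endpoints lie together in some bag; and for every vertex, the bags containing it form a connected subtree. Here bags containing vertex 5 are not connected in the tree, so the decomposition is invalid.

No — bags containing vertex 5 are not connected in the tree.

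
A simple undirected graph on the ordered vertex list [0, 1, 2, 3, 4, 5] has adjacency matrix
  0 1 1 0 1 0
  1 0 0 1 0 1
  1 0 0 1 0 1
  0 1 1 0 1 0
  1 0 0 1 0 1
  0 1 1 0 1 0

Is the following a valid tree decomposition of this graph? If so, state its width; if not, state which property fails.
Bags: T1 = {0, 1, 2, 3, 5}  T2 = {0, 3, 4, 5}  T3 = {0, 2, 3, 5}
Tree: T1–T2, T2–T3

No — bags containing vertex 2 are not connected in the tree.

A tree decomposition must satisfy three properties: every vertex lies in some bag; for every edge, both endpoints lie together in some bag; and for every vertex, the bags containing it form a connected subtree. Here bags containing vertex 2 are not connected in the tree, so the decomposition is invalid.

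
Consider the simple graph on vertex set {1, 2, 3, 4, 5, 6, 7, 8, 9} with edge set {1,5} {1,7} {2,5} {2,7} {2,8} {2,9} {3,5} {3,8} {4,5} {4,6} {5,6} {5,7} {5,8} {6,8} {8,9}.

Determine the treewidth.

A width-2 tree decomposition is:
Bags: B1 = {2, 5, 8}  B2 = {2, 5, 7}  B3 = {2, 8, 9}  B4 = {5, 6, 8}  B5 = {1, 5, 7}  B6 = {3, 5, 8}  B7 = {4, 5, 6}
Tree: B1–B2, B1–B3, B1–B4, B2–B5, B4–B6, B4–B7
Every bag has size at most 3, so the width is 3 − 1 = 2 and tw(G) ≤ 2. Conversely, {2, 8, 9} is a clique of size 3, and the vertices of any clique must share a bag in every tree decomposition; so some bag has ≥ 3 vertices and tw(G) ≥ 2. Therefore the treewidth is 2.

2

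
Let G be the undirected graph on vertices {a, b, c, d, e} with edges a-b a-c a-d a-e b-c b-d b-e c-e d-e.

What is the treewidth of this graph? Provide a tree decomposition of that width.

Treewidth 3.
Bags: B1 = {a, b, c, e}  B2 = {a, b, d, e}
Tree: B1–B2

Every bag has size at most 4, so the width is 4 − 1 = 3 and tw(G) ≤ 3. For the lower bound, the 4 vertices {a, b, d, e} are pairwise adjacent, and any tree decomposition puts a clique entirely inside one bag — forcing width ≥ 3. Hence tw(G) = 3 exactly.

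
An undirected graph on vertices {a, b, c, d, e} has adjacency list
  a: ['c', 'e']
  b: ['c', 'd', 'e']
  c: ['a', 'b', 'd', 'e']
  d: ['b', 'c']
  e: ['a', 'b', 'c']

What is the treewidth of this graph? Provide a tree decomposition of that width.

The largest bag has 3 vertices, giving width 2; this decomposition certifies tw(G) ≤ 2. Conversely, {b, c, d} is a clique of size 3, and the vertices of any clique must share a bag in every tree decomposition; so some bag has ≥ 3 vertices and tw(G) ≥ 2. The upper and lower bounds meet at 2, so that is the treewidth.

Treewidth 2.
One such decomposition:
Bags: B1 = {b, c, d}  B2 = {b, c, e}  B3 = {a, c, e}
Tree: B1–B2, B2–B3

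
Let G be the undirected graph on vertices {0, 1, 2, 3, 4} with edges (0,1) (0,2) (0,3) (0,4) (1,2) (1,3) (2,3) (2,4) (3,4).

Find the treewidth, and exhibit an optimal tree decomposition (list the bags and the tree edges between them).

Treewidth 3.
One optimal decomposition is:
Bags: B1 = {0, 1, 2, 3}  B2 = {0, 2, 3, 4}
Tree: B1–B2

Every bag has size at most 4, so the width is 4 − 1 = 3 and tw(G) ≤ 3. On the other hand G contains the 4-clique {0, 1, 2, 3}. A clique must lie in a single bag of any decomposition, so no decomposition can have width below 3. Hence tw(G) = 3 exactly.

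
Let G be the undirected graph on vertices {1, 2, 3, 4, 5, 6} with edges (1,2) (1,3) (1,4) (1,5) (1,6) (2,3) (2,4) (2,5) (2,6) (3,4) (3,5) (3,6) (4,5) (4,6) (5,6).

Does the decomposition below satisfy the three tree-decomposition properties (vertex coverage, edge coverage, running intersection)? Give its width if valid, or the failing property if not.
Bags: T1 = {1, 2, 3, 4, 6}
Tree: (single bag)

No — vertex 5 appears in no bag.

A tree decomposition must satisfy three properties: every vertex lies in some bag; for every edge, both endpoints lie together in some bag; and for every vertex, the bags containing it form a connected subtree. Here vertex 5 appears in no bag, so the decomposition is invalid.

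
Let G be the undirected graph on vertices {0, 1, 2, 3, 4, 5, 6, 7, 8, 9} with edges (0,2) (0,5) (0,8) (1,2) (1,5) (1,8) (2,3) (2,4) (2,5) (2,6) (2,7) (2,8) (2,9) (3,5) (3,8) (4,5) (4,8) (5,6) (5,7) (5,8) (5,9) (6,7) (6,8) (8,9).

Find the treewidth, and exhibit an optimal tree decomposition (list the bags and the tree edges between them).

Treewidth 3.
Bags: B1 = {2, 3, 5, 8}  B2 = {2, 5, 6, 8}  B3 = {2, 5, 6, 7}  B4 = {2, 4, 5, 8}  B5 = {0, 2, 5, 8}  B6 = {1, 2, 5, 8}  B7 = {2, 5, 8, 9}
Tree: B1–B2, B2–B3, B1–B4, B1–B5, B5–B6, B2–B7

The largest bag has 4 vertices, giving width 3; this decomposition certifies tw(G) ≤ 3. On the other hand G contains the 4-clique {0, 2, 5, 8}. A clique must lie in a single bag of any decomposition, so no decomposition can have width below 3. Therefore the treewidth is 3.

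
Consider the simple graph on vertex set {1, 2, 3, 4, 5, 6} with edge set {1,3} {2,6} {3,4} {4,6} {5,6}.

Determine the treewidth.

1

A width-1 tree decomposition is:
Bags: B1 = {4, 6}  B2 = {3, 4}  B3 = {5, 6}  B4 = {1, 3}  B5 = {2, 6}
Tree: B1–B2, B1–B3, B2–B4, B3–B5
Each bag holds 2 vertices, so the decomposition has width 1, which upper-bounds the treewidth. Since G has at least one edge (e.g. 4–6), it is not an edgeless graph, so tw(G) ≥ 1. Combining the bounds, tw(G) = 1.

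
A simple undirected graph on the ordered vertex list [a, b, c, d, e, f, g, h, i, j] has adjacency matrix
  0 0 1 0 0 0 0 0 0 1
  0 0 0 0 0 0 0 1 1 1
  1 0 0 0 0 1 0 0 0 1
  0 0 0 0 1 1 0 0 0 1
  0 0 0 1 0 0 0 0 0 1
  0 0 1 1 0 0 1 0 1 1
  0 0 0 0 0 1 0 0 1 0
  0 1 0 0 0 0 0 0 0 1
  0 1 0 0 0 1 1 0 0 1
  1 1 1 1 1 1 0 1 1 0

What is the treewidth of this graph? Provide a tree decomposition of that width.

Treewidth 2.
One optimal decomposition is:
Bags: B1 = {f, i, j}  B2 = {b, i, j}  B3 = {d, f, j}  B4 = {d, e, j}  B5 = {c, f, j}  B6 = {f, g, i}  B7 = {a, c, j}  B8 = {b, h, j}
Tree: B1–B2, B1–B3, B3–B4, B3–B5, B1–B6, B5–B7, B2–B8

The largest bag has 3 vertices, giving width 2; this decomposition certifies tw(G) ≤ 2. Conversely, {f, g, i} is a clique of size 3, and the vertices of any clique must share a bag in every tree decomposition; so some bag has ≥ 3 vertices and tw(G) ≥ 2. Therefore the treewidth is 2.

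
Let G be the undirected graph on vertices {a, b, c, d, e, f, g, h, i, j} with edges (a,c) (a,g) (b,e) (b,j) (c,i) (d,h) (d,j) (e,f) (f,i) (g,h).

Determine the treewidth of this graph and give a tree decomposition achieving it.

Treewidth 2.
One such decomposition:
Bags: B1 = {b, e, j}  B2 = {d, e, j}  B3 = {d, e, h}  B4 = {e, g, h}  B5 = {a, e, g}  B6 = {a, c, e}  B7 = {c, e, i}  B8 = {e, f, i}
Tree: B1–B2, B2–B3, B3–B4, B4–B5, B5–B6, B6–B7, B7–B8

Each bag holds 3 vertices, so the decomposition has width 2, which upper-bounds the treewidth. For the lower bound, G contains the cycle e–b–j–d–h–g–a–c–i–f–e, so G is not a forest; only forests have treewidth ≤ 1, hence tw(G) ≥ 2. Hence tw(G) = 2 exactly.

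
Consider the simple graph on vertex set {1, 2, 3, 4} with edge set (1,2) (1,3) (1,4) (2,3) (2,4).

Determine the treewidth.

A width-2 tree decomposition is:
Bags: B1 = {1, 2, 4}  B2 = {1, 2, 3}
Tree: B1–B2
Each bag holds 3 vertices, so the decomposition has width 2, which upper-bounds the treewidth. Conversely, {1, 2, 3} is a clique of size 3, and the vertices of any clique must share a bag in every tree decomposition; so some bag has ≥ 3 vertices and tw(G) ≥ 2. Combining the bounds, tw(G) = 2.

2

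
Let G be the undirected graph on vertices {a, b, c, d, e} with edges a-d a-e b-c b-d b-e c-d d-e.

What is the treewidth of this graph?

2

A width-2 tree decomposition is:
Bags: B1 = {a, d, e}  B2 = {b, d, e}  B3 = {b, c, d}
Tree: B1–B2, B2–B3
Every bag has size at most 3, so the width is 3 − 1 = 2 and tw(G) ≤ 2. For the lower bound, the 3 vertices {a, d, e} are pairwise adjacent, and any tree decomposition puts a clique entirely inside one bag — forcing width ≥ 2. Therefore the treewidth is 2.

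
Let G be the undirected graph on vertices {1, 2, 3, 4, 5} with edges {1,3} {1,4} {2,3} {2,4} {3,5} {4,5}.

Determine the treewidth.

A width-2 tree decomposition is:
Bags: B1 = {2, 3, 4}  B2 = {3, 4, 5}  B3 = {1, 3, 4}
Tree: B1–B2, B2–B3
Each bag holds 3 vertices, so the decomposition has width 2, which upper-bounds the treewidth. For the lower bound, G contains the cycle 2–4–5–3–2, so G is not a forest; only forests have treewidth ≤ 1, hence tw(G) ≥ 2. Combining the bounds, tw(G) = 2.

2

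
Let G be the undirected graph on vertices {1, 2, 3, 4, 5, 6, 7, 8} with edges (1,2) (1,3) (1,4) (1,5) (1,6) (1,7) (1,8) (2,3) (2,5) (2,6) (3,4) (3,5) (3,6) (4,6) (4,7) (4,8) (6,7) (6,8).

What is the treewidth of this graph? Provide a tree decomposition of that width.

The largest bag has 4 vertices, giving width 3; this decomposition certifies tw(G) ≤ 3. Conversely, {1, 2, 3, 5} is a clique of size 4, and the vertices of any clique must share a bag in every tree decomposition; so some bag has ≥ 4 vertices and tw(G) ≥ 3. Hence tw(G) = 3 exactly.

Treewidth 3.
One such decomposition:
Bags: B1 = {1, 4, 6, 8}  B2 = {1, 3, 4, 6}  B3 = {1, 2, 3, 6}  B4 = {1, 2, 3, 5}  B5 = {1, 4, 6, 7}
Tree: B1–B2, B2–B3, B3–B4, B2–B5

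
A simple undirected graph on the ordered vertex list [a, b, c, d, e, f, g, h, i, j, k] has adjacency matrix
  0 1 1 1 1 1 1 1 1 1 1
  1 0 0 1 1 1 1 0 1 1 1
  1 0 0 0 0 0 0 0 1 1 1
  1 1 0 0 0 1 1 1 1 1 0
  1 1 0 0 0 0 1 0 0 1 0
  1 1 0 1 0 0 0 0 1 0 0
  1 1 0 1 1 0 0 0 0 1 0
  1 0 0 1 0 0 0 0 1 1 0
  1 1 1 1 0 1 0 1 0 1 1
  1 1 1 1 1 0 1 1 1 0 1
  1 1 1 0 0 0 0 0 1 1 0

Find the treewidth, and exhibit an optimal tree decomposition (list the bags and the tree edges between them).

Every bag has size at most 5, so the width is 5 − 1 = 4 and tw(G) ≤ 4. On the other hand G contains the 5-clique {a, d, h, i, j}. A clique must lie in a single bag of any decomposition, so no decomposition can have width below 4. The upper and lower bounds meet at 4, so that is the treewidth.

Treewidth 4.
One such decomposition:
Bags: B1 = {a, b, d, i, j}  B2 = {a, d, h, i, j}  B3 = {a, b, i, j, k}  B4 = {a, c, i, j, k}  B5 = {a, b, d, f, i}  B6 = {a, b, d, g, j}  B7 = {a, b, e, g, j}
Tree: B1–B2, B1–B3, B3–B4, B1–B5, B1–B6, B6–B7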